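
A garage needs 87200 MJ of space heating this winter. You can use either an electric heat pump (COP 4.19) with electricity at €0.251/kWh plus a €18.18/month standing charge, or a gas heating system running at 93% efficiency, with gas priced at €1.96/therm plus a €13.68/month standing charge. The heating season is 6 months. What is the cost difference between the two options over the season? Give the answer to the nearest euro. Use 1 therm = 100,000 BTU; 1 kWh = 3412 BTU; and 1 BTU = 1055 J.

Heat load = 87200 MJ = 87,200,000,000 J / 1055 = 82,654,028 BTU
Gas: input = 82,654,028 / 0.93 = 88,875,299 BTU = 888.8 therm → 888.8 × €1.96 = €1,741.96; + 6 × €13.68 standing = €1,824.04
Heat pump: 82,654,028 BTU / 3412 = 24,220 kWh heat; / 4.19 = 5,782 kWh in → × €0.251 = €1,451.16; + 6 × €18.18 standing = €1,560.24
Difference = |€1,824.04 − €1,560.24| = €263.80 ≈ €264

€264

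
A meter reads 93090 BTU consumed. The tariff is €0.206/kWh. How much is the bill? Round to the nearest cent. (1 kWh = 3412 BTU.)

€5.62

93090 BTU × (0.00029308 kWh/BTU) = 27.28 kWh
Cost = 27.28 kWh × €0.206/kWh = €5.62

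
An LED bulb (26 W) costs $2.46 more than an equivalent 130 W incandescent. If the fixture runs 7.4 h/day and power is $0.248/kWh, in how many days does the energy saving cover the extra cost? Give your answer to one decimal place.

Power saved = 130 − 26 = 104 W
Daily energy saved = 104 W × 7.4 h = 769.6 Wh = 0.7696 kWh
Daily savings = 0.7696 × $0.248 = $0.1909
Payback = $2.46 / $0.1909 per day = 12.89 days

12.9 days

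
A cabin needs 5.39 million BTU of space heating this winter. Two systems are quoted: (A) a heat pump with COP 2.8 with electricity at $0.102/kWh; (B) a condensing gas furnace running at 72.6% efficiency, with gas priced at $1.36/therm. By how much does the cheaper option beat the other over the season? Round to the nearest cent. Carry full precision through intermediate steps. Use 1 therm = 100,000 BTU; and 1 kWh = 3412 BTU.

$43.42

Heat load = 5.39 × 10⁶ BTU = 5,390,000 BTU
Gas: input = 5,390,000 / 0.726 = 7,424,242 BTU = 74.24 therm → 74.24 × $1.36 = $100.97
Heat pump: 5,390,000 BTU / 3412 = 1,580 kWh heat; / 2.8 = 564.2 kWh in → × $0.102 = $57.55
Difference = |$100.97 − $57.55| = $43.42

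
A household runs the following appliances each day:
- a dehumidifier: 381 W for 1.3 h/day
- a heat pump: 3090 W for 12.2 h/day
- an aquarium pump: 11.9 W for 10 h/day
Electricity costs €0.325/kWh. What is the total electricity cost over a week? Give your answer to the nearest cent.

€87.16

dehumidifier: 381 W × 1.3 h × 7 d = 3,467 Wh = 3.467 kWh
heat pump: 3090 W × 12.2 h × 7 d = 263,886 Wh = 263.9 kWh
aquarium pump: 11.9 W × 10 h × 7 d = 833 Wh = 0.833 kWh
Total energy = 3.467 + 263.9 + 0.833 = 268.2 kWh
Cost = 268.2 kWh × €0.325 = €87.16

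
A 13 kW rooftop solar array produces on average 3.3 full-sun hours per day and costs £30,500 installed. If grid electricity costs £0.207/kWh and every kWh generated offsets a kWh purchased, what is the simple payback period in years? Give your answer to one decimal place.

Daily generation = 13 kW × 3.3 h = 42.9 kWh
Annual generation = 42.9 × 365 = 15658 kWh
Annual savings = 15658 × £0.207 = £3,241.31
Payback = £30,500 / £3,241.31 = 9.41 years

9.4 years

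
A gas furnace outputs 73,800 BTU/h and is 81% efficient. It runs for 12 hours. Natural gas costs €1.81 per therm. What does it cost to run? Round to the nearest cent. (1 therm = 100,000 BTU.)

Heat delivered = 73,800 BTU/h × 12 h = 885,600 BTU
Gas input = 885,600 / 0.81 = 1,093,333 BTU
= 1,093,333 / 100,000 = 10.93 therm
Cost = 10.93 × €1.81/therm = €19.79

€19.79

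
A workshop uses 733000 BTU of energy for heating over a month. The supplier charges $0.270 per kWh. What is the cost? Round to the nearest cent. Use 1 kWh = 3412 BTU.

$58.00

733000 BTU × (0.00029308 kWh/BTU) = 214.8 kWh
Cost = 214.8 kWh × $0.270/kWh = $58.00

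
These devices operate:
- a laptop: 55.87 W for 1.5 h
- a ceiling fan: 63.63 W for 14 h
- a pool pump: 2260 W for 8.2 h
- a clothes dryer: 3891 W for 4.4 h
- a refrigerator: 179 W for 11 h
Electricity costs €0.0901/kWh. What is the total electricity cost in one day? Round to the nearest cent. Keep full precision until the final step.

laptop: 55.87 W × 1.5 h = 84 Wh = 0.0838 kWh
ceiling fan: 63.63 W × 14 h = 891 Wh = 0.8908 kWh
pool pump: 2260 W × 8.2 h = 18,532 Wh = 18.53 kWh
clothes dryer: 3891 W × 4.4 h = 17,120 Wh = 17.12 kWh
refrigerator: 179 W × 11 h = 1,969 Wh = 1.969 kWh
Total energy = 0.0838 + 0.8908 + 18.53 + 17.12 + 1.969 = 38.6 kWh
Cost = 38.6 kWh × €0.0901 = €3.48

€3.48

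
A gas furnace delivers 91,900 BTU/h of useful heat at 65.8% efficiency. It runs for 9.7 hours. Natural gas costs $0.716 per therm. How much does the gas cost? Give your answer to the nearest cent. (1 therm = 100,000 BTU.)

Heat delivered = 91,900 BTU/h × 9.7 h = 891,430 BTU
Gas input = 891,430 / 0.658 = 1,354,757 BTU
= 1,354,757 / 100,000 = 13.55 therm
Cost = 13.55 × $0.716/therm = $9.70

$9.70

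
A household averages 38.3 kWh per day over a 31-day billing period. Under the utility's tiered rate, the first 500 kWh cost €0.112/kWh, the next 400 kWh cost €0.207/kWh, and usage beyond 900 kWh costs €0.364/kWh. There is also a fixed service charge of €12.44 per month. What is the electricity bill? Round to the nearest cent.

Usage = 38.3 kWh/day × 31 days = 1187.3 kWh
First 500 kWh × €0.112 = €56.00
Next 400 kWh × €0.207 = €82.80
Remaining 287.3 kWh × €0.364 = €104.58
Energy charge = €243.38; + service €12.44 = €255.82

€255.82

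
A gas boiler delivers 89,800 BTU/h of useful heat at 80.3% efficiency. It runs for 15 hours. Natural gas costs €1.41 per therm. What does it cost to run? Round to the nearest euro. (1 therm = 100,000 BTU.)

€24

Heat delivered = 89,800 BTU/h × 15 h = 1,347,000 BTU
Gas input = 1,347,000 / 0.803 = 1,677,460 BTU
= 1,677,460 / 100,000 = 16.77 therm
Cost = 16.77 × €1.41/therm = €23.65 ≈ €24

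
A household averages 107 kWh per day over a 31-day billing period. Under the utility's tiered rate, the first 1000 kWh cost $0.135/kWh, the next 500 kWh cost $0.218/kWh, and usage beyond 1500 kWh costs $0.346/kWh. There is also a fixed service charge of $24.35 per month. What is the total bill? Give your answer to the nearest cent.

Usage = 107 kWh/day × 31 days = 3317 kWh
First 1000 kWh × $0.135 = $135.00
Next 500 kWh × $0.218 = $109.00
Remaining 1817 kWh × $0.346 = $628.68
Energy charge = $872.68; + service $24.35 = $897.03

$897.03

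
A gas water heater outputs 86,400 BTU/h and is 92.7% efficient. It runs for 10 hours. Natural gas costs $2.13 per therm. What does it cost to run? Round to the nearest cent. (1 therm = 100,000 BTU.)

Heat delivered = 86,400 BTU/h × 10 h = 864,000 BTU
Gas input = 864,000 / 0.927 = 932,039 BTU
= 932,039 / 100,000 = 9.32 therm
Cost = 9.32 × $2.13/therm = $19.85

$19.85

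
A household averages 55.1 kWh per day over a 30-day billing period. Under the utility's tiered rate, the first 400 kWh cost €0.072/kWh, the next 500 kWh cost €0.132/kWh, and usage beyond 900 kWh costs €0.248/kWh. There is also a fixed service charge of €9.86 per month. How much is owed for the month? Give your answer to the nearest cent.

€291.40

Usage = 55.1 kWh/day × 30 days = 1653 kWh
First 400 kWh × €0.072 = €28.80
Next 500 kWh × €0.132 = €66.00
Remaining 753 kWh × €0.248 = €186.74
Energy charge = €281.54; + service €9.86 = €291.40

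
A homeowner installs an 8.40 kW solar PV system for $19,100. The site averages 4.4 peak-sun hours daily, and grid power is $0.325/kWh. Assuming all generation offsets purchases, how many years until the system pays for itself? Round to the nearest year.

Daily generation = 8.40 kW × 4.4 h = 36.96 kWh
Annual generation = 36.96 × 365 = 13490 kWh
Annual savings = 13490 × $0.325 = $4,384.38
Payback = $19,100 / $4,384.38 = 4.36 years

4 years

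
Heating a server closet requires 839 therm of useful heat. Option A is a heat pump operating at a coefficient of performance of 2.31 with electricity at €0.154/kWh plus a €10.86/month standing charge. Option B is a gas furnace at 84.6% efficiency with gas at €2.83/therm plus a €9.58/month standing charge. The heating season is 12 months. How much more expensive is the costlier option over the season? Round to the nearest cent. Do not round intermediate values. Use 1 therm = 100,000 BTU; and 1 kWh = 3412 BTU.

€1151.91

Heat load = 839 therm × 100,000 = 83,900,000 BTU
Gas: input = 83,900,000 / 0.846 = 99,172,577 BTU = 991.7 therm → 991.7 × €2.83 = €2,806.58; + 12 × €9.58 standing = €2,921.54
Heat pump: 83,900,000 BTU / 3412 = 24,590 kWh heat; / 2.31 = 10,640 kWh in → × €0.154 = €1,639.31; + 12 × €10.86 standing = €1,769.63
Difference = |€2,921.54 − €1,769.63| = €1,151.91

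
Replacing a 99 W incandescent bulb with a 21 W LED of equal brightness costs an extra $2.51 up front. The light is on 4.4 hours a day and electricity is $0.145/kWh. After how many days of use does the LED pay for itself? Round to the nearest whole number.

50 days

Power saved = 99 − 21 = 78 W
Daily energy saved = 78 W × 4.4 h = 343.2 Wh = 0.3432 kWh
Daily savings = 0.3432 × $0.145 = $0.0498
Payback = $2.51 / $0.0498 per day = 50.44 days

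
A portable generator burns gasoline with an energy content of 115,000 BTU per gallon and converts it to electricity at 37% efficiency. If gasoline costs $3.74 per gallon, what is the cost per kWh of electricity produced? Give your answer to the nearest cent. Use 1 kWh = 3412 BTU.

$0.30

Electrical output per gallon = 115,000 BTU × 0.37 / 3412 BTU/kWh = 12.47 kWh
Cost per kWh = $3.74 / 12.47 kWh = $0.300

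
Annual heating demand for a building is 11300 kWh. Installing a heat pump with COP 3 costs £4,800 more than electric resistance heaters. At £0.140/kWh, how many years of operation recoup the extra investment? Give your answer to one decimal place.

4.6 years

Resistance: 11300 kWh × £0.140 = £1,582.00/yr
Heat pump: 11300 / 3 = 3767 kWh in → × £0.140 = £527.33/yr
Annual savings = £1,054.67
Payback = £4,800 / £1,054.67 = 4.55 years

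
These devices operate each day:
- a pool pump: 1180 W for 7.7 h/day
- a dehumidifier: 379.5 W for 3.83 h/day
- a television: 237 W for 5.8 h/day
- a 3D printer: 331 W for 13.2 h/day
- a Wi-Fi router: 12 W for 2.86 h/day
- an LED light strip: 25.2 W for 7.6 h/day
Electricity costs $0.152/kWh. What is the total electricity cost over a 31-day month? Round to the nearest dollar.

$78

pool pump: 1180 W × 7.7 h × 31 d = 281,666 Wh = 281.7 kWh
dehumidifier: 379.5 W × 3.83 h × 31 d = 45,058 Wh = 45.06 kWh
television: 237 W × 5.8 h × 31 d = 42,613 Wh = 42.61 kWh
3D printer: 331 W × 13.2 h × 31 d = 135,445 Wh = 135.4 kWh
Wi-Fi router: 12 W × 2.86 h × 31 d = 1,064 Wh = 1.064 kWh
LED light strip: 25.2 W × 7.6 h × 31 d = 5,937 Wh = 5.937 kWh
Total energy = 281.7 + 45.06 + 42.61 + 135.4 + 1.064 + 5.937 = 511.8 kWh
Cost = 511.8 kWh × $0.152 = $77.79 ≈ $78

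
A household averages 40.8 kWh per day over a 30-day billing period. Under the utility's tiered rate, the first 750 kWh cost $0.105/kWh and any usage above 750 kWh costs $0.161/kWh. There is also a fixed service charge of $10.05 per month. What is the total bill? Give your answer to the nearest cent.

Usage = 40.8 kWh/day × 30 days = 1224 kWh
First 750 kWh × $0.105 = $78.75
Remaining 474 kWh × $0.161 = $76.31
Energy charge = $155.06; + service $10.05 = $165.11

$165.11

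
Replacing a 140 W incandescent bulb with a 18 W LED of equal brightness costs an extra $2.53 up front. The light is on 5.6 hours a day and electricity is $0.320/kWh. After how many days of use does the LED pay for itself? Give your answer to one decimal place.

11.6 days

Power saved = 140 − 18 = 122 W
Daily energy saved = 122 W × 5.6 h = 683.2 Wh = 0.6832 kWh
Daily savings = 0.6832 × $0.320 = $0.2186
Payback = $2.53 / $0.2186 per day = 11.57 days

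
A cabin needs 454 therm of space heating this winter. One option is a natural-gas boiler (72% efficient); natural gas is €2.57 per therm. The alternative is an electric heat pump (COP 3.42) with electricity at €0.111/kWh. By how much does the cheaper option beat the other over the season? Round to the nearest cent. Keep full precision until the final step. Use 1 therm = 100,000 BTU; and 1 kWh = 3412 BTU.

Heat load = 454 therm × 100,000 = 45,400,000 BTU
Gas: input = 45,400,000 / 0.72 = 63,055,556 BTU = 630.6 therm → 630.6 × €2.57 = €1,620.53
Heat pump: 45,400,000 BTU / 3412 = 13,310 kWh heat; / 3.42 = 3,891 kWh in → × €0.111 = €431.86
Difference = |€1,620.53 − €431.86| = €1,188.67

€1188.67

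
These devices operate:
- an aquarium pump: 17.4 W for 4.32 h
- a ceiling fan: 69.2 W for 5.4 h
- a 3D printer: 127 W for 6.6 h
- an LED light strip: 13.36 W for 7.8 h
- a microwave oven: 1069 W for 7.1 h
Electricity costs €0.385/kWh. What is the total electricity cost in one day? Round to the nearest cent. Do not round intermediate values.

€3.46

aquarium pump: 17.4 W × 4.32 h = 75 Wh = 0.07517 kWh
ceiling fan: 69.2 W × 5.4 h = 374 Wh = 0.3737 kWh
3D printer: 127 W × 6.6 h = 838 Wh = 0.8382 kWh
LED light strip: 13.36 W × 7.8 h = 104 Wh = 0.1042 kWh
microwave oven: 1069 W × 7.1 h = 7,590 Wh = 7.59 kWh
Total energy = 0.07517 + 0.3737 + 0.8382 + 0.1042 + 7.59 = 8.981 kWh
Cost = 8.981 kWh × €0.385 = €3.46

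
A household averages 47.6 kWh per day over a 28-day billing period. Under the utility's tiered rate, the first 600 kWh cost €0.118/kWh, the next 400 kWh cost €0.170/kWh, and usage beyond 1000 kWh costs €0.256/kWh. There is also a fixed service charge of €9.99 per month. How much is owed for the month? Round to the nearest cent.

Usage = 47.6 kWh/day × 28 days = 1332.8 kWh
First 600 kWh × €0.118 = €70.80
Next 400 kWh × €0.170 = €68.00
Remaining 332.8 kWh × €0.256 = €85.20
Energy charge = €224.00; + service €9.99 = €233.99

€233.99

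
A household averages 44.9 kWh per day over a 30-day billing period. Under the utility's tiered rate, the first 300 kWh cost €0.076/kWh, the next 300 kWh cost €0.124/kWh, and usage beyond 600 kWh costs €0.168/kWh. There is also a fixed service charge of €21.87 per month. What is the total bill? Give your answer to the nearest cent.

Usage = 44.9 kWh/day × 30 days = 1347 kWh
First 300 kWh × €0.076 = €22.80
Next 300 kWh × €0.124 = €37.20
Remaining 747 kWh × €0.168 = €125.50
Energy charge = €185.50; + service €21.87 = €207.37

€207.37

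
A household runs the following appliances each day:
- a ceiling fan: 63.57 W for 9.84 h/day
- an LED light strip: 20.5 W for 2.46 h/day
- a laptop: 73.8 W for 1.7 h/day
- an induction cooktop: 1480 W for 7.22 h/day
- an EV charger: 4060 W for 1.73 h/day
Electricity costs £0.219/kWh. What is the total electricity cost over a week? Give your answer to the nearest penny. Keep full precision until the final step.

ceiling fan: 63.57 W × 9.84 h × 7 d = 4,379 Wh = 4.379 kWh
LED light strip: 20.5 W × 2.46 h × 7 d = 353 Wh = 0.353 kWh
laptop: 73.8 W × 1.7 h × 7 d = 878 Wh = 0.8782 kWh
induction cooktop: 1480 W × 7.22 h × 7 d = 74,799 Wh = 74.8 kWh
EV charger: 4060 W × 1.73 h × 7 d = 49,167 Wh = 49.17 kWh
Total energy = 4.379 + 0.353 + 0.8782 + 74.8 + 49.17 = 129.6 kWh
Cost = 129.6 kWh × £0.219 = £28.38

£28.38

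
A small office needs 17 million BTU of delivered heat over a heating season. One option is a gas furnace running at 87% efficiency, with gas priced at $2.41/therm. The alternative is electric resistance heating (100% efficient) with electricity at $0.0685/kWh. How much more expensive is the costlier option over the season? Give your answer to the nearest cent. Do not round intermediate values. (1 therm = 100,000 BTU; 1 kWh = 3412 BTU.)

$129.62

Heat load = 17 × 10⁶ BTU = 17,000,000 BTU
Gas: input = 17,000,000 / 0.87 = 19,540,230 BTU = 195.4 therm → 195.4 × $2.41 = $470.92
Electric: 17,000,000 BTU / 3412 = 4,982 kWh → × $0.0685 = $341.30
Difference = |$470.92 − $341.30| = $129.62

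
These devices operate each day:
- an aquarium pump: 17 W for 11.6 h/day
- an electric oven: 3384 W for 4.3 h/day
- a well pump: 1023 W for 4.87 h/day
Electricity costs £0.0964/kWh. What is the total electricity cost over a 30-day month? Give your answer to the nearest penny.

aquarium pump: 17 W × 11.6 h × 30 d = 5,916 Wh = 5.916 kWh
electric oven: 3384 W × 4.3 h × 30 d = 436,536 Wh = 436.5 kWh
well pump: 1023 W × 4.87 h × 30 d = 149,460 Wh = 149.5 kWh
Total energy = 5.916 + 436.5 + 149.5 = 591.9 kWh
Cost = 591.9 kWh × £0.0964 = £57.06

£57.06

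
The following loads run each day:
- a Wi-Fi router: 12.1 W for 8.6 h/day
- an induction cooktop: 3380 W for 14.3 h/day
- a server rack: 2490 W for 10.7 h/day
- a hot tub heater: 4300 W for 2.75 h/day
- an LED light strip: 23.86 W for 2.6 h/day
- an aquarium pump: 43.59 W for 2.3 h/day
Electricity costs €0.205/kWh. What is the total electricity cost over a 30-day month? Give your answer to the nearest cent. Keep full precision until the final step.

€535.47

Wi-Fi router: 12.1 W × 8.6 h × 30 d = 3,122 Wh = 3.122 kWh
induction cooktop: 3380 W × 14.3 h × 30 d = 1,450,020 Wh = 1,450 kWh
server rack: 2490 W × 10.7 h × 30 d = 799,290 Wh = 799.3 kWh
hot tub heater: 4300 W × 2.75 h × 30 d = 354,750 Wh = 354.8 kWh
LED light strip: 23.86 W × 2.6 h × 30 d = 1,861 Wh = 1.861 kWh
aquarium pump: 43.59 W × 2.3 h × 30 d = 3,008 Wh = 3.008 kWh
Total energy = 3.122 + 1,450 + 799.3 + 354.8 + 1.861 + 3.008 = 2,612 kWh
Cost = 2,612 kWh × €0.205 = €535.47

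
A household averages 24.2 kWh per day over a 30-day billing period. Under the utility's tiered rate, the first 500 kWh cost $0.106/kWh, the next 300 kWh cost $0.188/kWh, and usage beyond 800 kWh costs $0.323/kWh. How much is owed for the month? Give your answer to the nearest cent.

Usage = 24.2 kWh/day × 30 days = 726 kWh
First 500 kWh × $0.106 = $53.00
Next 226 kWh × $0.188 = $42.49
Remaining tier: 0 kWh (not reached)
Total = $95.49

$95.49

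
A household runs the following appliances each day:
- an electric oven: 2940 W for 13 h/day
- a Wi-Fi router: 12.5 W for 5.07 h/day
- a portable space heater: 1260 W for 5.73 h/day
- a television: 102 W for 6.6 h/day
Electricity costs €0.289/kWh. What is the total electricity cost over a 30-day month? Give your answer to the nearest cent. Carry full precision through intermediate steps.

electric oven: 2940 W × 13 h × 30 d = 1,146,600 Wh = 1,147 kWh
Wi-Fi router: 12.5 W × 5.07 h × 30 d = 1,901 Wh = 1.901 kWh
portable space heater: 1260 W × 5.73 h × 30 d = 216,594 Wh = 216.6 kWh
television: 102 W × 6.6 h × 30 d = 20,196 Wh = 20.2 kWh
Total energy = 1,147 + 1.901 + 216.6 + 20.2 = 1,385 kWh
Cost = 1,385 kWh × €0.289 = €400.35

€400.35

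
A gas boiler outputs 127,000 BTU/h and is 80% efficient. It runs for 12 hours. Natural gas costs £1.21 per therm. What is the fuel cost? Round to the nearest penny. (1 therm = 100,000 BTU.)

Heat delivered = 127,000 BTU/h × 12 h = 1,524,000 BTU
Gas input = 1,524,000 / 0.80 = 1,905,000 BTU
= 1,905,000 / 100,000 = 19.05 therm
Cost = 19.05 × £1.21/therm = £23.05

£23.05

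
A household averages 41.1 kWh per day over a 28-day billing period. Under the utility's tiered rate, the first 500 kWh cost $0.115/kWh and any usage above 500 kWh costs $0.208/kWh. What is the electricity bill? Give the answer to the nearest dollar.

$193

Usage = 41.1 kWh/day × 28 days = 1150.8 kWh
First 500 kWh × $0.115 = $57.50
Remaining 650.8 kWh × $0.208 = $135.37
Total = $192.87 ≈ $193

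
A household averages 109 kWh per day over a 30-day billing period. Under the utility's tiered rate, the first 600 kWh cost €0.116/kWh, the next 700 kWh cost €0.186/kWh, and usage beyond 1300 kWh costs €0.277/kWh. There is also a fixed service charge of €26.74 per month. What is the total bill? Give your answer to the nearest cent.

€772.23

Usage = 109 kWh/day × 30 days = 3270 kWh
First 600 kWh × €0.116 = €69.60
Next 700 kWh × €0.186 = €130.20
Remaining 1970 kWh × €0.277 = €545.69
Energy charge = €745.49; + service €26.74 = €772.23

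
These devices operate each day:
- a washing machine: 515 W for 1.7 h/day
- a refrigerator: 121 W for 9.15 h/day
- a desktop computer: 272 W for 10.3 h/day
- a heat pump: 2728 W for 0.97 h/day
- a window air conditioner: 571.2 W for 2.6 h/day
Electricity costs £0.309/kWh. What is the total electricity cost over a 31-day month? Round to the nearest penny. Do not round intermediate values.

£85.40

washing machine: 515 W × 1.7 h × 31 d = 27,140 Wh = 27.14 kWh
refrigerator: 121 W × 9.15 h × 31 d = 34,322 Wh = 34.32 kWh
desktop computer: 272 W × 10.3 h × 31 d = 86,850 Wh = 86.85 kWh
heat pump: 2728 W × 0.97 h × 31 d = 82,031 Wh = 82.03 kWh
window air conditioner: 571.2 W × 2.6 h × 31 d = 46,039 Wh = 46.04 kWh
Total energy = 27.14 + 34.32 + 86.85 + 82.03 + 46.04 = 276.4 kWh
Cost = 276.4 kWh × £0.309 = £85.40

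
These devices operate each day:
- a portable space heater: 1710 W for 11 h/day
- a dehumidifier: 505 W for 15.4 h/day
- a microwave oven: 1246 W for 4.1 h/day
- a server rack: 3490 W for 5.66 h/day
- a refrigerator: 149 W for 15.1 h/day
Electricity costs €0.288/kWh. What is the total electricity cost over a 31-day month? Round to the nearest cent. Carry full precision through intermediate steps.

portable space heater: 1710 W × 11 h × 31 d = 583,110 Wh = 583.1 kWh
dehumidifier: 505 W × 15.4 h × 31 d = 241,087 Wh = 241.1 kWh
microwave oven: 1246 W × 4.1 h × 31 d = 158,367 Wh = 158.4 kWh
server rack: 3490 W × 5.66 h × 31 d = 612,355 Wh = 612.4 kWh
refrigerator: 149 W × 15.1 h × 31 d = 69,747 Wh = 69.75 kWh
Total energy = 583.1 + 241.1 + 158.4 + 612.4 + 69.75 = 1,665 kWh
Cost = 1,665 kWh × €0.288 = €479.42

€479.42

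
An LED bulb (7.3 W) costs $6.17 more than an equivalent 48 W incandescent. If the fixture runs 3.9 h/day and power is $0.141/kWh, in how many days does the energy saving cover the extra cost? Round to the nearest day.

Power saved = 48 − 7.3 = 40.7 W
Daily energy saved = 40.7 W × 3.9 h = 158.7 Wh = 0.15873 kWh
Daily savings = 0.15873 × $0.141 = $0.0224
Payback = $6.17 / $0.0224 per day = 275.7 days

276 days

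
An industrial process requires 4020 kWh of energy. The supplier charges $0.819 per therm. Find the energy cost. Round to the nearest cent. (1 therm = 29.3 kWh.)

$112.37

4020 kWh × (0.03413 therm/kWh) = 137.2 therm
Cost = 137.2 therm × $0.819/therm = $112.37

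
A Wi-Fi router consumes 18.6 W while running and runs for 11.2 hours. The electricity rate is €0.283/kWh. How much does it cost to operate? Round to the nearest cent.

Energy = 18.6 W × 11.2 h = 208 Wh = 0.2083 kWh
Cost = 0.2083 kWh × €0.283/kWh = €0.06

€0.06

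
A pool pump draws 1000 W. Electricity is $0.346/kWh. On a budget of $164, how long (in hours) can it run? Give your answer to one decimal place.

Energy budget = $164 / $0.346 per kWh = 474 kWh = 473,988 Wh
Runtime = 473,988 Wh / 1000 W = 474 h

474.0 h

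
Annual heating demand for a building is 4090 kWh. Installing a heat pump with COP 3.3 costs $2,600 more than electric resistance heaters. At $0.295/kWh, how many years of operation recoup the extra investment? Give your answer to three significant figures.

3.09 years

Resistance: 4090 kWh × $0.295 = $1,206.55/yr
Heat pump: 4090 / 3.3 = 1239 kWh in → × $0.295 = $365.62/yr
Annual savings = $840.93
Payback = $2,600 / $840.93 = 3.09 years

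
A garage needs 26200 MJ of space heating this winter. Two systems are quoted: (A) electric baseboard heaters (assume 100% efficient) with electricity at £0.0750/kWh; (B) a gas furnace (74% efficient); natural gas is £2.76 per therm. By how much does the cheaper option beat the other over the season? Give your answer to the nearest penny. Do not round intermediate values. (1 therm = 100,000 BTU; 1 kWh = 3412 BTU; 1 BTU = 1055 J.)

Heat load = 26200 MJ = 26,200,000,000 J / 1055 = 24,834,123 BTU
Gas: input = 24,834,123 / 0.74 = 33,559,626 BTU = 335.6 therm → 335.6 × £2.76 = £926.25
Electric: 24,834,123 BTU / 3412 = 7,278 kWh → × £0.0750 = £545.88
Difference = |£926.25 − £545.88| = £380.36

£380.36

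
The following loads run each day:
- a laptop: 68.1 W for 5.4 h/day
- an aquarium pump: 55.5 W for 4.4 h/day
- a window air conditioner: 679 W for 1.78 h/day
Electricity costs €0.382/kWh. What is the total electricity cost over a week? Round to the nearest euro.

€5

laptop: 68.1 W × 5.4 h × 7 d = 2,574 Wh = 2.574 kWh
aquarium pump: 55.5 W × 4.4 h × 7 d = 1,709 Wh = 1.709 kWh
window air conditioner: 679 W × 1.78 h × 7 d = 8,460 Wh = 8.46 kWh
Total energy = 2.574 + 1.709 + 8.46 = 12.74 kWh
Cost = 12.74 kWh × €0.382 = €4.87 ≈ €5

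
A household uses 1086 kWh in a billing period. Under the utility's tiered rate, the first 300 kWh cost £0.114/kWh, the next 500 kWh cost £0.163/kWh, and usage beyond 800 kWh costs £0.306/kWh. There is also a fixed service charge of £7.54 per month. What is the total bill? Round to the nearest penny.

First 300 kWh × £0.114 = £34.20
Next 500 kWh × £0.163 = £81.50
Remaining 286 kWh × £0.306 = £87.52
Energy charge = £203.22; + service £7.54 = £210.76

£210.76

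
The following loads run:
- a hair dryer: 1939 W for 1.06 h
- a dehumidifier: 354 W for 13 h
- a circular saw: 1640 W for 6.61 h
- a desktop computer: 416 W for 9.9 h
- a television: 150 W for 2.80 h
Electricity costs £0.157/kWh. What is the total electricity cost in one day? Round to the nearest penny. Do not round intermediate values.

hair dryer: 1939 W × 1.06 h = 2,055 Wh = 2.055 kWh
dehumidifier: 354 W × 13 h = 4,602 Wh = 4.602 kWh
circular saw: 1640 W × 6.61 h = 10,840 Wh = 10.84 kWh
desktop computer: 416 W × 9.9 h = 4,118 Wh = 4.118 kWh
television: 150 W × 2.80 h = 420 Wh = 0.42 kWh
Total energy = 2.055 + 4.602 + 10.84 + 4.118 + 0.42 = 22.04 kWh
Cost = 22.04 kWh × £0.157 = £3.46

£3.46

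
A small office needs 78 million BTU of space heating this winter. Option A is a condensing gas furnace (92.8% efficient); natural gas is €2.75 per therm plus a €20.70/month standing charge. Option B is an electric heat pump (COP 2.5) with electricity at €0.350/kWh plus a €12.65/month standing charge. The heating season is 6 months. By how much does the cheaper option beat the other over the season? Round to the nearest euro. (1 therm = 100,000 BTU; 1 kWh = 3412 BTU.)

Heat load = 78 × 10⁶ BTU = 78,000,000 BTU
Gas: input = 78,000,000 / 0.928 = 84,051,724 BTU = 840.5 therm → 840.5 × €2.75 = €2,311.42; + 6 × €20.70 standing = €2,435.62
Heat pump: 78,000,000 BTU / 3412 = 22,860 kWh heat; / 2.5 = 9,144 kWh in → × €0.350 = €3,200.47; + 6 × €12.65 standing = €3,276.37
Difference = |€2,435.62 − €3,276.37| = €840.75 ≈ €841

€841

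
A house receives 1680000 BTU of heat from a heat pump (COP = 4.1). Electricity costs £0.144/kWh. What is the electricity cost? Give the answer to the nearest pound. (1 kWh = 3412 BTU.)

Heat delivered = 1,680,000 BTU / 3412 = 492.4 kWh
Electrical input = 492.4 kWh / 4.1 = 120.1 kWh
Cost = 120.1 × £0.144/kWh = £17.29 ≈ £17

£17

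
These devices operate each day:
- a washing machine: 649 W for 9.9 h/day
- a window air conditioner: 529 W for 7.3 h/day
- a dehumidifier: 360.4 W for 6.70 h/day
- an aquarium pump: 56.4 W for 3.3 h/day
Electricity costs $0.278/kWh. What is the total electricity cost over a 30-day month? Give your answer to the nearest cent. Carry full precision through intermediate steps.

$107.48

washing machine: 649 W × 9.9 h × 30 d = 192,753 Wh = 192.8 kWh
window air conditioner: 529 W × 7.3 h × 30 d = 115,851 Wh = 115.9 kWh
dehumidifier: 360.4 W × 6.70 h × 30 d = 72,440 Wh = 72.44 kWh
aquarium pump: 56.4 W × 3.3 h × 30 d = 5,584 Wh = 5.584 kWh
Total energy = 192.8 + 115.9 + 72.44 + 5.584 = 386.6 kWh
Cost = 386.6 kWh × $0.278 = $107.48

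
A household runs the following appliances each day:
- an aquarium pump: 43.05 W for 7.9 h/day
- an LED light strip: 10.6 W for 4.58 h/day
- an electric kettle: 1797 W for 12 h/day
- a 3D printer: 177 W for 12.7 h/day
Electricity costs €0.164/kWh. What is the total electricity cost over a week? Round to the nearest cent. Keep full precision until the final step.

€27.78

aquarium pump: 43.05 W × 7.9 h × 7 d = 2,381 Wh = 2.381 kWh
LED light strip: 10.6 W × 4.58 h × 7 d = 340 Wh = 0.3398 kWh
electric kettle: 1797 W × 12 h × 7 d = 150,948 Wh = 150.9 kWh
3D printer: 177 W × 12.7 h × 7 d = 15,735 Wh = 15.74 kWh
Total energy = 2.381 + 0.3398 + 150.9 + 15.74 = 169.4 kWh
Cost = 169.4 kWh × €0.164 = €27.78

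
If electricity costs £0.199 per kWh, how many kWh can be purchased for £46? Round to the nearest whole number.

£46 / £0.199 per kWh = 231.2 kWh

231 kWh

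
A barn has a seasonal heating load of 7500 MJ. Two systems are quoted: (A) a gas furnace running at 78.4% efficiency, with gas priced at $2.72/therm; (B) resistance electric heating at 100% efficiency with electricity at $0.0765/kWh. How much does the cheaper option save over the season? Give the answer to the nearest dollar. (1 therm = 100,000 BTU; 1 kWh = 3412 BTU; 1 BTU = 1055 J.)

$87

Heat load = 7500 MJ = 7,500,000,000 J / 1055 = 7,109,005 BTU
Gas: input = 7,109,005 / 0.784 = 9,067,608 BTU = 90.68 therm → 90.68 × $2.72 = $246.64
Electric: 7,109,005 BTU / 3412 = 2,084 kWh → × $0.0765 = $159.39
Difference = |$246.64 − $159.39| = $87.25 ≈ $87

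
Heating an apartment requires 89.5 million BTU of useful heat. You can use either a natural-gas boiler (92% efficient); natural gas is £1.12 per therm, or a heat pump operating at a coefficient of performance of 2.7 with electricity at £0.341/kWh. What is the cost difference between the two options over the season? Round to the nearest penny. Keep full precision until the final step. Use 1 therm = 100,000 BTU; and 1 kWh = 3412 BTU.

£2223.31

Heat load = 89.5 × 10⁶ BTU = 89,500,000 BTU
Gas: input = 89,500,000 / 0.92 = 97,282,609 BTU = 972.8 therm → 972.8 × £1.12 = £1,089.57
Heat pump: 89,500,000 BTU / 3412 = 26,230 kWh heat; / 2.7 = 9,715 kWh in → × £0.341 = £3,312.87
Difference = |£1,089.57 − £3,312.87| = £2,223.31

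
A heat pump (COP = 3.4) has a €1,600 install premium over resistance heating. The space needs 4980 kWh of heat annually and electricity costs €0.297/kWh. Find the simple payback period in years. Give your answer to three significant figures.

1.53 years

Resistance: 4980 kWh × €0.297 = €1,479.06/yr
Heat pump: 4980 / 3.4 = 1465 kWh in → × €0.297 = €435.02/yr
Annual savings = €1,044.04
Payback = €1,600 / €1,044.04 = 1.53 years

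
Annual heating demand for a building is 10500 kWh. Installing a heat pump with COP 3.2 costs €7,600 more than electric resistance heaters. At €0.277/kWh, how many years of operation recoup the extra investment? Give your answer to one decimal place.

3.8 years

Resistance: 10500 kWh × €0.277 = €2,908.50/yr
Heat pump: 10500 / 3.2 = 3281 kWh in → × €0.277 = €908.91/yr
Annual savings = €1,999.59
Payback = €7,600 / €1,999.59 = 3.8 years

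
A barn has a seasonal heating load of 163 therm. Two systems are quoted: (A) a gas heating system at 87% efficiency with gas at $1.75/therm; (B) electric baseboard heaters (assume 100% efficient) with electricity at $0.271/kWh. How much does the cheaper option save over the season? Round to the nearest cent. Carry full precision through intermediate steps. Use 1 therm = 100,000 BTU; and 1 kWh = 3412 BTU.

Heat load = 163 therm × 100,000 = 16,300,000 BTU
Gas: input = 16,300,000 / 0.87 = 18,735,632 BTU = 187.4 therm → 187.4 × $1.75 = $327.87
Electric: 16,300,000 BTU / 3412 = 4,777 kWh → × $0.271 = $1,294.64
Difference = |$327.87 − $1,294.64| = $966.76

$966.76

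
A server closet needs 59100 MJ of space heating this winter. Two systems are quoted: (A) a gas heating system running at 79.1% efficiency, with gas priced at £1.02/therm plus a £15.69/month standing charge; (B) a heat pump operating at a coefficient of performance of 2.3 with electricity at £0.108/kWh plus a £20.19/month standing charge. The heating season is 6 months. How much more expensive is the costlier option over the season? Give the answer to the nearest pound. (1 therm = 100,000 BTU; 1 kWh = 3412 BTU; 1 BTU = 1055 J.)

Heat load = 59100 MJ = 59,100,000,000 J / 1055 = 56,018,957 BTU
Gas: input = 56,018,957 / 0.791 = 70,820,426 BTU = 708.2 therm → 708.2 × £1.02 = £722.37; + 6 × £15.69 standing = £816.51
Heat pump: 56,018,957 BTU / 3412 = 16,420 kWh heat; / 2.3 = 7,138 kWh in → × £0.108 = £770.94; + 6 × £20.19 standing = £892.08
Difference = |£816.51 − £892.08| = £75.57 ≈ £76

£76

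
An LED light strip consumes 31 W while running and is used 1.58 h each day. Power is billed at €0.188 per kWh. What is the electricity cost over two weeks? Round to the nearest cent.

Energy = 31 W × 1.58 h/day × 14 days = 686 Wh = 0.6857 kWh
Cost = 0.6857 kWh × €0.188/kWh = €0.13

€0.13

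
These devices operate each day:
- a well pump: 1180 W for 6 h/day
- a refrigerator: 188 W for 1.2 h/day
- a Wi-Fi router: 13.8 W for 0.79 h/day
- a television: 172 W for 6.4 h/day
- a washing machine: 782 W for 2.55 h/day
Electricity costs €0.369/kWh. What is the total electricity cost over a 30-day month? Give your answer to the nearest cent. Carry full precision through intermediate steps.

€115.25

well pump: 1180 W × 6 h × 30 d = 212,400 Wh = 212.4 kWh
refrigerator: 188 W × 1.2 h × 30 d = 6,768 Wh = 6.768 kWh
Wi-Fi router: 13.8 W × 0.79 h × 30 d = 327 Wh = 0.3271 kWh
television: 172 W × 6.4 h × 30 d = 33,024 Wh = 33.02 kWh
washing machine: 782 W × 2.55 h × 30 d = 59,823 Wh = 59.82 kWh
Total energy = 212.4 + 6.768 + 0.3271 + 33.02 + 59.82 = 312.3 kWh
Cost = 312.3 kWh × €0.369 = €115.25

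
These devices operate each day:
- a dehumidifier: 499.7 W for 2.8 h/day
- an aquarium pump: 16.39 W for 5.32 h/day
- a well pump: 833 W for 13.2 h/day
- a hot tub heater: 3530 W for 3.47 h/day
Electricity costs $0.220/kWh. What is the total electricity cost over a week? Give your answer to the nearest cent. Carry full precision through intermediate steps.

$38.09

dehumidifier: 499.7 W × 2.8 h × 7 d = 9,794 Wh = 9.794 kWh
aquarium pump: 16.39 W × 5.32 h × 7 d = 610 Wh = 0.6104 kWh
well pump: 833 W × 13.2 h × 7 d = 76,969 Wh = 76.97 kWh
hot tub heater: 3530 W × 3.47 h × 7 d = 85,744 Wh = 85.74 kWh
Total energy = 9.794 + 0.6104 + 76.97 + 85.74 = 173.1 kWh
Cost = 173.1 kWh × $0.220 = $38.09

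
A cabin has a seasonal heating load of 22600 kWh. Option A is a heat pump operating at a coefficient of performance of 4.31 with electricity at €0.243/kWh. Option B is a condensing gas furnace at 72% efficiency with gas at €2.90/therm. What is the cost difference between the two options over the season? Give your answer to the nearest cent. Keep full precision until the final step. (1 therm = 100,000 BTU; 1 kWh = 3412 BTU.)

Heat load = 22600 kWh × 3412 = 77,111,200 BTU
Gas: input = 77,111,200 / 0.72 = 107,098,889 BTU = 1,071 therm → 1,071 × €2.90 = €3,105.87
Heat pump: 77,111,200 BTU / 3412 = 22,600 kWh heat; / 4.31 = 5,244 kWh in → × €0.243 = €1,274.20
Difference = |€3,105.87 − €1,274.20| = €1,831.67

€1831.67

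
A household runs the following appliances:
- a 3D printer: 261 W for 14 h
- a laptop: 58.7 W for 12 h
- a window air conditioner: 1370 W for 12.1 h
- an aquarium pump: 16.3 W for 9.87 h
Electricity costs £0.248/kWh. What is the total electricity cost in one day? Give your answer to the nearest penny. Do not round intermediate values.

£5.23

3D printer: 261 W × 14 h = 3,654 Wh = 3.654 kWh
laptop: 58.7 W × 12 h = 704 Wh = 0.7044 kWh
window air conditioner: 1370 W × 12.1 h = 16,577 Wh = 16.58 kWh
aquarium pump: 16.3 W × 9.87 h = 161 Wh = 0.1609 kWh
Total energy = 3.654 + 0.7044 + 16.58 + 0.1609 = 21.1 kWh
Cost = 21.1 kWh × £0.248 = £5.23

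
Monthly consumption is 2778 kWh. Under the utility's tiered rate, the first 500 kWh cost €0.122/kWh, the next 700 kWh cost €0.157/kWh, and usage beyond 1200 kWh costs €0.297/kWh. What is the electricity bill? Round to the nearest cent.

€639.57

First 500 kWh × €0.122 = €61.00
Next 700 kWh × €0.157 = €109.90
Remaining 1578 kWh × €0.297 = €468.67
Total = €639.57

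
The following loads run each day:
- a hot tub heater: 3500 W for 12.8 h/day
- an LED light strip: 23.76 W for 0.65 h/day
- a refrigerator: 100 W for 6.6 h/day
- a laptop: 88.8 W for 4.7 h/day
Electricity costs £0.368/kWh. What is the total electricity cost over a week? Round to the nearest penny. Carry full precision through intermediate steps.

£118.22

hot tub heater: 3500 W × 12.8 h × 7 d = 313,600 Wh = 313.6 kWh
LED light strip: 23.76 W × 0.65 h × 7 d = 108 Wh = 0.1081 kWh
refrigerator: 100 W × 6.6 h × 7 d = 4,620 Wh = 4.62 kWh
laptop: 88.8 W × 4.7 h × 7 d = 2,922 Wh = 2.922 kWh
Total energy = 313.6 + 0.1081 + 4.62 + 2.922 = 321.2 kWh
Cost = 321.2 kWh × £0.368 = £118.22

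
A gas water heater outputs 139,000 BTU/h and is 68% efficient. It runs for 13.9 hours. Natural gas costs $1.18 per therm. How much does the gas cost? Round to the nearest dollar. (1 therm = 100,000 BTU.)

Heat delivered = 139,000 BTU/h × 13.9 h = 1,932,100 BTU
Gas input = 1,932,100 / 0.68 = 2,841,324 BTU
= 2,841,324 / 100,000 = 28.41 therm
Cost = 28.41 × $1.18/therm = $33.53 ≈ $34

$34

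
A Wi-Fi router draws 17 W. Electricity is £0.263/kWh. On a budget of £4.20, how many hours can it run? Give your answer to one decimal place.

Energy budget = £4.20 / £0.263 per kWh = 15.97 kWh = 15,970 Wh
Runtime = 15,970 Wh / 17 W = 939.4 h

939.4 h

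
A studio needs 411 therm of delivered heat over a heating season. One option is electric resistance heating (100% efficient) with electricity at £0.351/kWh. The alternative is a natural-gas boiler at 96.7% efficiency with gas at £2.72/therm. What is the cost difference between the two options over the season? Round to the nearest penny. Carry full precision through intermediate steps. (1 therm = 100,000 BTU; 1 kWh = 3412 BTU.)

Heat load = 411 therm × 100,000 = 41,100,000 BTU
Gas: input = 41,100,000 / 0.967 = 42,502,585 BTU = 425 therm → 425 × £2.72 = £1,156.07
Electric: 41,100,000 BTU / 3412 = 12,050 kWh → × £0.351 = £4,228.05
Difference = |£1,156.07 − £4,228.05| = £3,071.98

£3071.98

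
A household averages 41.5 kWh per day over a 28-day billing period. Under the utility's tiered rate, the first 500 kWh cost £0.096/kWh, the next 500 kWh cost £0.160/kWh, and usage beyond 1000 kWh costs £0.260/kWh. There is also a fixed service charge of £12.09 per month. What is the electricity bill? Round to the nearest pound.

Usage = 41.5 kWh/day × 28 days = 1162 kWh
First 500 kWh × £0.096 = £48.00
Next 500 kWh × £0.160 = £80.00
Remaining 162 kWh × £0.260 = £42.12
Energy charge = £170.12; + service £12.09 = £182.21 ≈ £182

£182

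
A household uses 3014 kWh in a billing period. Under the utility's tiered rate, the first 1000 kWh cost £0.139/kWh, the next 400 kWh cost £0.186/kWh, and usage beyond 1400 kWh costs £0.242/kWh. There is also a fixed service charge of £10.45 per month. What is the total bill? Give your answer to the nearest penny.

First 1000 kWh × £0.139 = £139.00
Next 400 kWh × £0.186 = £74.40
Remaining 1614 kWh × £0.242 = £390.59
Energy charge = £603.99; + service £10.45 = £614.44

£614.44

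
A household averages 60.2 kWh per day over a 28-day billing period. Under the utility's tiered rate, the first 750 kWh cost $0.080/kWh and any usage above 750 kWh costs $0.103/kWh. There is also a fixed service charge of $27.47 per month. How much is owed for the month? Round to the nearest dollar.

$184

Usage = 60.2 kWh/day × 28 days = 1685.6 kWh
First 750 kWh × $0.080 = $60.00
Remaining 935.6 kWh × $0.103 = $96.37
Energy charge = $156.37; + service $27.47 = $183.84 ≈ $184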